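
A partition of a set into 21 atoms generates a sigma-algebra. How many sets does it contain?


Each element of the sigma-algebra is a union of some subset of the 21 atoms.
The number of such subsets is 2^21 = 2097152.


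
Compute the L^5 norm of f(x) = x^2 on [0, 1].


Step 1: ||f||_5 = (integral_0^1 |x^2|^5 dx)^(1/5)
     = (integral_0^1 x^10 dx)^(1/5)
Step 2: integral_0^1 x^10 dx = [x^11/(11)] from 0 to 1 = 1^11/11
     = 1/11 = 0.090909
Step 3: ||f||_5 = (0.090909)^(1/5) = 0.619044


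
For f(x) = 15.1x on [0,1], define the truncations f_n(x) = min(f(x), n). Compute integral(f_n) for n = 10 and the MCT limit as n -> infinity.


f(x) = 15.1x on [0,1]; f_n(x) = min(15.1x, n). At n = 10:
Step 1: f(x) reaches 10 at x = 10/15.1 = 0.662252
Step 2: integral(f_10) = integral(15.1x, 0, 0.662252) + integral(10, 0.662252, 1)
       = 15.1*0.662252^2/2 + 10*(1 - 0.662252)
       = 3.311258 + 3.377483
       = 6.688742
Step 3: As n -> infinity, f_n increases to f, so by MCT integral(f_n) -> integral(f) = 15.1/2 = 7.55.
Convergence: integral(f_10) = 6.688742 -> 7.55 as n -> infinity


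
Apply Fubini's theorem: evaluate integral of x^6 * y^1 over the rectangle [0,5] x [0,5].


By Fubini's theorem, the double integral factors as a product of single integrals:
Step 1: integral_0^5 x^6 dx = [x^7/7] from 0 to 5
     = 5^7/7 = 11160.714286
Step 2: integral_0^5 y^1 dy = [y^2/2] from 0 to 5
     = 5^2/2 = 12.5
Step 3: Double integral = 11160.714286 * 12.5 = 139508.928571


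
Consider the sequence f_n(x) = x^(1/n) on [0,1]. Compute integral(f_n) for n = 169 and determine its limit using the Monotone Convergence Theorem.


At n = 169: f_169(x) = x^(1/169).
Step 1: integral(x^(1/169), 0, 1) = [x^(1/169+1) / (1/169+1)] from 0 to 1
     = 1 / (1/169 + 1) = 1 / ((169+1)/169) = 169/(169+1)
     = 169/170 = 0.994118
Step 2: As n -> infinity, f_n(x) = x^(1/n) -> 1 for x in (0,1], and f_n is increasing in n.
By MCT, lim_n integral(f_n) = integral(lim_n f_n) = integral(1, 0, 1) = 1.
Step 3: Verify convergence: 169/170 = 0.994118 -> 1


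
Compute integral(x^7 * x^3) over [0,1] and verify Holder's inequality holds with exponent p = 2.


Step 1: Exact integral of f*g = integral(x^10, 0, 1) = 1/11
     = 0.090909
Step 2: Holder bound with p=2, q=2:
  ||f||_p = (integral x^14 dx)^(1/2) = (1/15)^(1/2) = 0.258199
  ||g||_q = (integral x^6 dx)^(1/2) = (1/7)^(1/2) = 0.377964
Step 3: Holder bound = ||f||_p * ||g||_q = 0.258199 * 0.377964 = 0.09759
Verification: 0.090909 <= 0.09759 (Holder holds)


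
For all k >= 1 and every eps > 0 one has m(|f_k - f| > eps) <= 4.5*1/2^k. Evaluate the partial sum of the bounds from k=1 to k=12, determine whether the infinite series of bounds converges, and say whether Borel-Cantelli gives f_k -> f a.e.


Step 1: List the terms 4.5*1/2^k for k = 1 to 12:
  k=1: 2.25
  k=2: 1.125
  k=3: 0.5625
  k=4: 0.28125
  k=5: 0.140625
  k=6: 0.070312
  k=7: 0.035156
  k=8: 0.017578
  k=9: 0.008789
  k=10: 0.004395
  k=11: 0.002197
  k=12: 0.001099
Step 2: Partial sum = 2.25 + 1.125 + 0.5625 + 0.28125 + 0.140625 + 0.070312 + 0.035156 + 0.017578 + 0.008789 + 0.004395 + 0.002197 + 0.001099
     = 4.498901
Step 3: The full series sum_(k>=1) 4.5*1/2^k converges (geometric series with ratio 1/2 < 1; a constant multiple of a convergent series converges).
Step 4: Fix eps > 0. Since sum_k m(|f_k - f| > eps) < infinity, the Borel-Cantelli lemma gives
        m(limsup_k {|f_k - f| > eps}) = 0, i.e. for a.e. x, |f_k(x) - f(x)| <= eps for all large k.
        Applying this with eps = 1/j for j = 1, 2, ... and intersecting the countably many full-measure sets,
        for a.e. x we get limsup_k |f_k(x) - f(x)| <= 1/j for every j, hence f_k -> f almost everywhere.
Conclusion: series converges; Borel-Cantelli yields f_k -> f a.e.


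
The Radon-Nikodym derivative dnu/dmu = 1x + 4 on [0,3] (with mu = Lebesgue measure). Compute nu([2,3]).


nu(A) = integral_A (dnu/dmu) dmu = integral_2^3 (1x + 4) dx
Step 1: Antiderivative F(x) = (1/2)x^2 + 4x
Step 2: F(3) = (1/2)*3^2 + 4*3 = 4.5 + 12 = 16.5
Step 3: F(2) = (1/2)*2^2 + 4*2 = 2 + 8 = 10
Step 4: nu([2,3]) = F(3) - F(2) = 16.5 - 10 = 6.5


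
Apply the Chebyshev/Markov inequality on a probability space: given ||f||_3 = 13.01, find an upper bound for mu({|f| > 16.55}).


Chebyshev/Markov inequality: mu(|f| > eps) <= (||f||_p / eps)^p
Step 1: ||f||_3 / eps = 13.01 / 16.55 = 0.786103
Step 2: Raise to power p = 3:
  (0.786103)^3 = 0.485778
Step 3: Therefore mu(|f| > 16.55) <= 0.485778


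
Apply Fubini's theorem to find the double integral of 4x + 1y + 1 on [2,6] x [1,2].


By Fubini, integrate in x first, then y.
Step 1: Fix y, integrate over x in [2,6]:
  integral(4x + 1y + 1, x=2..6)
  = 4*(6^2 - 2^2)/2 + (1y + 1)*(6 - 2)
  = 64 + (1y + 1)*4
  = 64 + 4y + 4
  = 68 + 4y
Step 2: Integrate over y in [1,2]:
  integral(68 + 4y, y=1..2)
  = 68*1 + 4*(2^2 - 1^2)/2
  = 68 + 6
  = 74


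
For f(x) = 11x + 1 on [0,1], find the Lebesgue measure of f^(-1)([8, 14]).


f^(-1)([8, 14]) = {x : 8 <= 11x + 1 <= 14}
Solving: (8 - 1)/11 <= x <= (14 - 1)/11
= [0.636364, 1.181818]
Intersecting with [0,1]: [0.636364, 1]
Measure = 1 - 0.636364 = 0.363636


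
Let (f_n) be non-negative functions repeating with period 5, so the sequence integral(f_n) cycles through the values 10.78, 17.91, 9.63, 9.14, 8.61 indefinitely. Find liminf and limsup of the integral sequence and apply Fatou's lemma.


The sequence (integral(f_n)) is periodic with period 5, repeating the values 10.78, 17.91, 9.63, 9.14, 8.61 indefinitely.
Step 1: For a periodic sequence, every tail (a_m, a_(m+1), ...) contains all 5 period values infinitely often.
Step 2: Hence inf of every tail = min of the period values = min(10.78, 17.91, 9.63, 9.14, 8.61) = 8.61.
        liminf_n integral(f_n) = sup over m of (inf of tail from m) = 8.61.
Step 3: Similarly sup of every tail = max of the period values = 17.91.
        limsup_n integral(f_n) = 17.91.
Step 4: Fatou's lemma: integral(liminf_n f_n) <= liminf_n integral(f_n) = 8.61.
        So the integral of the pointwise liminf is at most 8.61.


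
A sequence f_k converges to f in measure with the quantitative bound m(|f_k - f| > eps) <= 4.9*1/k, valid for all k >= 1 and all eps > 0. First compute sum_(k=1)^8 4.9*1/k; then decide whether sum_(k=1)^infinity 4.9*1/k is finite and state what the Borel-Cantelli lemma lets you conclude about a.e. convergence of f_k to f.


Step 1: List the terms 4.9*1/k for k = 1 to 8:
  k=1: 4.9
  k=2: 2.45
  k=3: 1.633333
  k=4: 1.225
  k=5: 0.98
  k=6: 0.816667
  k=7: 0.7
  k=8: 0.6125
Step 2: Partial sum = 4.9 + 2.45 + 1.633333 + 1.225 + 0.98 + 0.816667 + 0.7 + 0.6125
     = 13.3175
Step 3: The full series sum_(k>=1) 4.9*1/k diverges (harmonic series, p = 1; a nonzero constant multiple of a divergent series diverges).
Step 4: The (first) Borel-Cantelli lemma requires a summable sequence of measures, so it does not apply here;
        from this bound alone no conclusion about a.e. convergence can be drawn (convergence in measure still
        gives an a.e.-convergent subsequence, but not a.e. convergence of the whole sequence).
Conclusion: series diverges; Borel-Cantelli is inconclusive about a.e. convergence of f_k.


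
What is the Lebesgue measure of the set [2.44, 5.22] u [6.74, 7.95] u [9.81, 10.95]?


For pairwise disjoint intervals, m(union) = sum of lengths.
= (5.22 - 2.44) + (7.95 - 6.74) + (10.95 - 9.81)
= 2.78 + 1.21 + 1.14
= 5.13


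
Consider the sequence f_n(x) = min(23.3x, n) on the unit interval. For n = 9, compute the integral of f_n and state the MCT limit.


f(x) = 23.3x on [0,1]; f_n(x) = min(23.3x, n). At n = 9:
Step 1: f(x) reaches 9 at x = 9/23.3 = 0.386266
Step 2: integral(f_9) = integral(23.3x, 0, 0.386266) + integral(9, 0.386266, 1)
       = 23.3*0.386266^2/2 + 9*(1 - 0.386266)
       = 1.738197 + 5.523605
       = 7.261803
Step 3: As n -> infinity, f_n increases to f, so by MCT integral(f_n) -> integral(f) = 23.3/2 = 11.65.
Convergence: integral(f_9) = 7.261803 -> 11.65 as n -> infinity


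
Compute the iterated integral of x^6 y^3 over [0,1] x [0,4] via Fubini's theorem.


By Fubini's theorem, the double integral factors as a product of single integrals:
Step 1: integral_0^1 x^6 dx = [x^7/7] from 0 to 1
     = 1^7/7 = 0.142857
Step 2: integral_0^4 y^3 dy = [y^4/4] from 0 to 4
     = 4^4/4 = 64
Step 3: Double integral = 0.142857 * 64 = 9.142857


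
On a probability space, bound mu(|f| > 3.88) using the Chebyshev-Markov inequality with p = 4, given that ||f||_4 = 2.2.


Chebyshev/Markov inequality: mu(|f| > eps) <= (||f||_p / eps)^p
Step 1: ||f||_4 / eps = 2.2 / 3.88 = 0.56701
Step 2: Raise to power p = 4:
  (0.56701)^4 = 0.103363
Step 3: Therefore mu(|f| > 3.88) <= 0.103363


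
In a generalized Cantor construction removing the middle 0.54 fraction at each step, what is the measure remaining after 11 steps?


Step 1: At each step, fraction remaining = 1 - 0.54 = 0.46
Step 2: After 11 steps, measure = (0.46)^11
Result = 1.951354e-04


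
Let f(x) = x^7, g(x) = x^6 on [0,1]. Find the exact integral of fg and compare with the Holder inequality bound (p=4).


Step 1: Exact integral of f*g = integral(x^13, 0, 1) = 1/14
     = 0.071429
Step 2: Holder bound with p=4, q=1.333333:
  ||f||_p = (integral x^28 dx)^(1/4) = (1/29)^(1/4) = 0.430924
  ||g||_q = (integral x^8 dx)^(1/1.333333) = (1/9)^(1/1.333333) = 0.19245
Step 3: Holder bound = ||f||_p * ||g||_q = 0.430924 * 0.19245 = 0.082931
Verification: 0.071429 <= 0.082931 (Holder holds)


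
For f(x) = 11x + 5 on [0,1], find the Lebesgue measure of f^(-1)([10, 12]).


f^(-1)([10, 12]) = {x : 10 <= 11x + 5 <= 12}
Solving: (10 - 5)/11 <= x <= (12 - 5)/11
= [0.454545, 0.636364]
Intersecting with [0,1]: [0.454545, 0.636364]
Measure = 0.636364 - 0.454545 = 0.181818


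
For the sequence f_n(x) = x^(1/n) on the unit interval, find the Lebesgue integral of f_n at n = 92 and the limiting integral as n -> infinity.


At n = 92: f_92(x) = x^(1/92).
Step 1: integral(x^(1/92), 0, 1) = [x^(1/92+1) / (1/92+1)] from 0 to 1
     = 1 / (1/92 + 1) = 1 / ((92+1)/92) = 92/(92+1)
     = 92/93 = 0.989247
Step 2: As n -> infinity, f_n(x) = x^(1/n) -> 1 for x in (0,1], and f_n is increasing in n.
By MCT, lim_n integral(f_n) = integral(lim_n f_n) = integral(1, 0, 1) = 1.
Step 3: Verify convergence: 92/93 = 0.989247 -> 1


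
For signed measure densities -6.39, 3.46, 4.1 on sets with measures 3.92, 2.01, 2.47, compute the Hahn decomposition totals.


Step 1: Compute signed measure on each set:
  Set 1: -6.39 * 3.92 = -25.0488
  Set 2: 3.46 * 2.01 = 6.9546
  Set 3: 4.1 * 2.47 = 10.127
Step 2: Total signed measure = (-25.0488) + (6.9546) + (10.127)
     = -7.9672
Step 3: Positive part mu+(X) = sum of positive contributions = 17.0816
Step 4: Negative part mu-(X) = |sum of negative contributions| = 25.0488


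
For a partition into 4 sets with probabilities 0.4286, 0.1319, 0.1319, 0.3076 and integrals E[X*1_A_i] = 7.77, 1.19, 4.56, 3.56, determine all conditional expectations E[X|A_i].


For each cell A_i: E[X|A_i] = E[X*1_A_i] / P(A_i)
Step 1: E[X|A_1] = 7.77 / 0.4286 = 18.128791
Step 2: E[X|A_2] = 1.19 / 0.1319 = 9.021986
Step 3: E[X|A_3] = 4.56 / 0.1319 = 34.571645
Step 4: E[X|A_4] = 3.56 / 0.3076 = 11.573472
Verification: E[X] = sum E[X*1_A_i] = 7.77 + 1.19 + 4.56 + 3.56 = 17.08


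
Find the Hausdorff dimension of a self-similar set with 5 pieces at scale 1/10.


For a self-similar set with N copies scaled by 1/r:
dim_H = log(N)/log(r) = log(5)/log(10)
= 1.609438/2.302585
= 0.69897


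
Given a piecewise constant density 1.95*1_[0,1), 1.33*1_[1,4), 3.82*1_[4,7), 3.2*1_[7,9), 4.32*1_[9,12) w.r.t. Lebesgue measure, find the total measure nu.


Integrate each piece of the Radon-Nikodym derivative:
Step 1: integral_0^1 1.95 dx = 1.95*(1-0) = 1.95*1 = 1.95
Step 2: integral_1^4 1.33 dx = 1.33*(4-1) = 1.33*3 = 3.99
Step 3: integral_4^7 3.82 dx = 3.82*(7-4) = 3.82*3 = 11.46
Step 4: integral_7^9 3.2 dx = 3.2*(9-7) = 3.2*2 = 6.4
Step 5: integral_9^12 4.32 dx = 4.32*(12-9) = 4.32*3 = 12.96
Total: 1.95 + 3.99 + 11.46 + 6.4 + 12.96 = 36.76


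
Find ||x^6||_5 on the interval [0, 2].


Step 1: ||f||_5 = (integral_0^2 |x^6|^5 dx)^(1/5)
     = (integral_0^2 x^30 dx)^(1/5)
Step 2: integral_0^2 x^30 dx = [x^31/(31)] from 0 to 2 = 2^31/31
     = 2147483648/31 = 6.927367e+07
Step 3: ||f||_5 = (6.927367e+07)^(1/5) = 36.992496


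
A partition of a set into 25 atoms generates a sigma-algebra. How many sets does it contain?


Each element of the sigma-algebra is a union of some subset of the 25 atoms.
The number of such subsets is 2^25 = 33554432.


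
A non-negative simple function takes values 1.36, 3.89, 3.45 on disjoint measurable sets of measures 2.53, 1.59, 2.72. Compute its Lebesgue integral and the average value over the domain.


Step 1: Integral = sum(value_i * measure_i)
= 1.36*2.53 + 3.89*1.59 + 3.45*2.72
= 3.4408 + 6.1851 + 9.384
= 19.0099
Step 2: Total measure of domain = 2.53 + 1.59 + 2.72 = 6.84
Step 3: Average value = 19.0099 / 6.84 = 2.779225


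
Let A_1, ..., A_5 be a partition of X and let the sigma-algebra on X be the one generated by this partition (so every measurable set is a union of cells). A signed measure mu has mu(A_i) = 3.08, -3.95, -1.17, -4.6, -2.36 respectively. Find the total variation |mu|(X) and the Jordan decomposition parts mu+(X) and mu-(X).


Step 1: Every measurable set is a union of atoms (the cells / points), so a Hahn decomposition is
  obtained by grouping atoms by sign: P = union of atoms with mu > 0, N = union of the remaining atoms.
  Atoms in P (indices): 1;  atoms in N (indices): 2, 3, 4, 5
  Positive values: 3.08
  Negative values: -3.95, -1.17, -4.6, -2.36
Step 2: mu+(X) = mu(P) = sum of positive atom values = 3.08
Step 3: mu-(X) = -mu(N) = sum of |negative atom values| = 12.08
Step 4: |mu|(X) = mu+(X) + mu-(X) = 3.08 + 12.08 = 15.16


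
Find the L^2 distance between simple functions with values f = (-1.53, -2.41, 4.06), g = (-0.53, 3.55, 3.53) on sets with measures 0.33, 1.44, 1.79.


Step 1: Compute differences f_i - g_i:
  -1.53 - -0.53 = -1
  -2.41 - 3.55 = -5.96
  4.06 - 3.53 = 0.53
Step 2: Compute |diff|^2 * measure for each set:
  |-1|^2 * 0.33 = 1 * 0.33 = 0.33
  |-5.96|^2 * 1.44 = 35.5216 * 1.44 = 51.151104
  |0.53|^2 * 1.79 = 0.2809 * 1.79 = 0.502811
Step 3: Sum = 51.983915
Step 4: ||f-g||_2 = (51.983915)^(1/2) = 7.209987


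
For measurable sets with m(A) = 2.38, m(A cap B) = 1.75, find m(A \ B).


m(A \ B) = m(A) - m(A n B)
= 2.38 - 1.75
= 0.63


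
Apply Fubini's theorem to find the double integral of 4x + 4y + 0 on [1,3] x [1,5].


By Fubini, integrate in x first, then y.
Step 1: Fix y, integrate over x in [1,3]:
  integral(4x + 4y + 0, x=1..3)
  = 4*(3^2 - 1^2)/2 + (4y + 0)*(3 - 1)
  = 16 + (4y + 0)*2
  = 16 + 8y + 0
  = 16 + 8y
Step 2: Integrate over y in [1,5]:
  integral(16 + 8y, y=1..5)
  = 16*4 + 8*(5^2 - 1^2)/2
  = 64 + 96
  = 160


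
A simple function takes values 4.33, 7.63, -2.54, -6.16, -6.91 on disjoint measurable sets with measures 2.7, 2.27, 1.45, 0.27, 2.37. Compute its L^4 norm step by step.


Step 1: Compute |f_i|^4 for each value:
  |4.33|^4 = 351.521251
  |7.63|^4 = 3389.207446
  |-2.54|^4 = 41.623143
  |-6.16|^4 = 1439.868559
  |-6.91|^4 = 2279.881054
Step 2: Multiply by measures and sum:
  351.521251 * 2.7 = 949.107378
  3389.207446 * 2.27 = 7693.500902
  41.623143 * 1.45 = 60.353557
  1439.868559 * 0.27 = 388.764511
  2279.881054 * 2.37 = 5403.318097
Sum = 949.107378 + 7693.500902 + 60.353557 + 388.764511 + 5403.318097 = 14495.044445
Step 3: Take the p-th root:
||f||_4 = (14495.044445)^(1/4) = 10.972482


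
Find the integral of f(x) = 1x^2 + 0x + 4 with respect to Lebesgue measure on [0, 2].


The Lebesgue integral of a Riemann-integrable function agrees with the Riemann integral.
Antiderivative F(x) = (1/3)x^3 + (0/2)x^2 + 4x
F(2) = (1/3)*2^3 + (0/2)*2^2 + 4*2
     = (1/3)*8 + (0/2)*4 + 4*2
     = 2.666667 + 0.0 + 8
     = 10.666667
F(0) = 0.0
Integral = F(2) - F(0) = 10.666667 - 0.0 = 10.666667


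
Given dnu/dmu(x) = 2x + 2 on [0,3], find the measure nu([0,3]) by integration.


nu(A) = integral_A (dnu/dmu) dmu = integral_0^3 (2x + 2) dx
Step 1: Antiderivative F(x) = (2/2)x^2 + 2x
Step 2: F(3) = (2/2)*3^2 + 2*3 = 9 + 6 = 15
Step 3: F(0) = (2/2)*0^2 + 2*0 = 0.0 + 0 = 0.0
Step 4: nu([0,3]) = F(3) - F(0) = 15 - 0.0 = 15


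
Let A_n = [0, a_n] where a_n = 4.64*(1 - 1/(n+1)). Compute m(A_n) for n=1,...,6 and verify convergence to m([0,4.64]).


By continuity of measure from below: if A_n increases to A, then m(A_n) -> m(A).
Here A = [0, 4.64], so m(A) = 4.64
Step 1: a_1 = 4.64*(1 - 1/2) = 2.32, m(A_1) = 2.32
Step 2: a_2 = 4.64*(1 - 1/3) = 3.0933, m(A_2) = 3.0933
Step 3: a_3 = 4.64*(1 - 1/4) = 3.48, m(A_3) = 3.48
Step 4: a_4 = 4.64*(1 - 1/5) = 3.712, m(A_4) = 3.712
Step 5: a_5 = 4.64*(1 - 1/6) = 3.8667, m(A_5) = 3.8667
Step 6: a_6 = 4.64*(1 - 1/7) = 3.9771, m(A_6) = 3.9771
Limit: m(A_n) -> m([0,4.64]) = 4.64


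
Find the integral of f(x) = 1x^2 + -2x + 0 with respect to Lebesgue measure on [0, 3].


The Lebesgue integral of a Riemann-integrable function agrees with the Riemann integral.
Antiderivative F(x) = (1/3)x^3 + (-2/2)x^2 + 0x
F(3) = (1/3)*3^3 + (-2/2)*3^2 + 0*3
     = (1/3)*27 + (-2/2)*9 + 0*3
     = 9 + -9 + 0
     = 0.0
F(0) = 0.0
Integral = F(3) - F(0) = 0.0 - 0.0 = 0.0


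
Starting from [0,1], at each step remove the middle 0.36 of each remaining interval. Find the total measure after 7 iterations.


Step 1: At each step, fraction remaining = 1 - 0.36 = 0.64
Step 2: After 7 steps, measure = (0.64)^7
Result = 0.04398


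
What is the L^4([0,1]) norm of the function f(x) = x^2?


Step 1: ||f||_4 = (integral_0^1 |x^2|^4 dx)^(1/4)
     = (integral_0^1 x^8 dx)^(1/4)
Step 2: integral_0^1 x^8 dx = [x^9/(9)] from 0 to 1 = 1^9/9
     = 1/9 = 0.111111
Step 3: ||f||_4 = (0.111111)^(1/4) = 0.57735


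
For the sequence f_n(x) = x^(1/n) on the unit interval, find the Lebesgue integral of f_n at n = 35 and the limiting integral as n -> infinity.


At n = 35: f_35(x) = x^(1/35).
Step 1: integral(x^(1/35), 0, 1) = [x^(1/35+1) / (1/35+1)] from 0 to 1
     = 1 / (1/35 + 1) = 1 / ((35+1)/35) = 35/(35+1)
     = 35/36 = 0.972222
Step 2: As n -> infinity, f_n(x) = x^(1/n) -> 1 for x in (0,1], and f_n is increasing in n.
By MCT, lim_n integral(f_n) = integral(lim_n f_n) = integral(1, 0, 1) = 1.
Step 3: Verify convergence: 35/36 = 0.972222 -> 1


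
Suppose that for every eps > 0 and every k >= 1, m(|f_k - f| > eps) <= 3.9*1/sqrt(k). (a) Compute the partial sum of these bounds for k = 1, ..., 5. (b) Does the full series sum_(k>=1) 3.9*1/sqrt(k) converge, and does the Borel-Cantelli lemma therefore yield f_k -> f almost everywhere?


Step 1: List the terms 3.9*1/sqrt(k) for k = 1 to 5:
  k=1: 3.9
  k=2: 2.757716
  k=3: 2.251666
  k=4: 1.95
  k=5: 1.744133
Step 2: Partial sum = 3.9 + 2.757716 + 2.251666 + 1.95 + 1.744133
     = 12.603516
Step 3: The full series sum_(k>=1) 3.9*1/sqrt(k) diverges (p-series with p = 1/2 <= 1; a nonzero constant multiple of a divergent series diverges).
Step 4: The (first) Borel-Cantelli lemma requires a summable sequence of measures, so it does not apply here;
        from this bound alone no conclusion about a.e. convergence can be drawn (convergence in measure still
        gives an a.e.-convergent subsequence, but not a.e. convergence of the whole sequence).
Conclusion: series diverges; Borel-Cantelli is inconclusive about a.e. convergence of f_k.


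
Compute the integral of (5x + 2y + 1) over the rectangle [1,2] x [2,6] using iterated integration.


By Fubini, integrate in x first, then y.
Step 1: Fix y, integrate over x in [1,2]:
  integral(5x + 2y + 1, x=1..2)
  = 5*(2^2 - 1^2)/2 + (2y + 1)*(2 - 1)
  = 7.5 + (2y + 1)*1
  = 7.5 + 2y + 1
  = 8.5 + 2y
Step 2: Integrate over y in [2,6]:
  integral(8.5 + 2y, y=2..6)
  = 8.5*4 + 2*(6^2 - 2^2)/2
  = 34 + 32
  = 66


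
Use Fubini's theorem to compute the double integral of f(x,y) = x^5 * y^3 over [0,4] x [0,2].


By Fubini's theorem, the double integral factors as a product of single integrals:
Step 1: integral_0^4 x^5 dx = [x^6/6] from 0 to 4
     = 4^6/6 = 682.666667
Step 2: integral_0^2 y^3 dy = [y^4/4] from 0 to 2
     = 2^4/4 = 4
Step 3: Double integral = 682.666667 * 4 = 2730.666667


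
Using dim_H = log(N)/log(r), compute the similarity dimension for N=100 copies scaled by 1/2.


For a self-similar set with N copies scaled by 1/r:
dim_H = log(N)/log(r) = log(100)/log(2)
= 4.60517/0.693147
= 6.643856


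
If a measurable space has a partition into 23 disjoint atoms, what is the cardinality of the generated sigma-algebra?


Each element of the sigma-algebra is a union of some subset of the 23 atoms.
The number of such subsets is 2^23 = 8388608.


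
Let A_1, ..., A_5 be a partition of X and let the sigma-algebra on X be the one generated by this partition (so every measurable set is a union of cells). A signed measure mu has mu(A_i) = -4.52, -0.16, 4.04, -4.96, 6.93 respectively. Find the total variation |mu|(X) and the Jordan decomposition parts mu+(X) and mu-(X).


Step 1: Every measurable set is a union of atoms (the cells / points), so a Hahn decomposition is
  obtained by grouping atoms by sign: P = union of atoms with mu > 0, N = union of the remaining atoms.
  Atoms in P (indices): 3, 5;  atoms in N (indices): 1, 2, 4
  Positive values: 4.04, 6.93
  Negative values: -4.52, -0.16, -4.96
Step 2: mu+(X) = mu(P) = sum of positive atom values = 10.97
Step 3: mu-(X) = -mu(N) = sum of |negative atom values| = 9.64
Step 4: |mu|(X) = mu+(X) + mu-(X) = 10.97 + 9.64 = 20.61


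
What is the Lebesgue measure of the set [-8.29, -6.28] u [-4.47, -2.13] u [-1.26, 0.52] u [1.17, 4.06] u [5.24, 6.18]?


For pairwise disjoint intervals, m(union) = sum of lengths.
= (-6.28 - -8.29) + (-2.13 - -4.47) + (0.52 - -1.26) + (4.06 - 1.17) + (6.18 - 5.24)
= 2.01 + 2.34 + 1.78 + 2.89 + 0.94
= 9.96


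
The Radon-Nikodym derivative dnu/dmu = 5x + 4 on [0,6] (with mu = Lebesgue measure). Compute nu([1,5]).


nu(A) = integral_A (dnu/dmu) dmu = integral_1^5 (5x + 4) dx
Step 1: Antiderivative F(x) = (5/2)x^2 + 4x
Step 2: F(5) = (5/2)*5^2 + 4*5 = 62.5 + 20 = 82.5
Step 3: F(1) = (5/2)*1^2 + 4*1 = 2.5 + 4 = 6.5
Step 4: nu([1,5]) = F(5) - F(1) = 82.5 - 6.5 = 76


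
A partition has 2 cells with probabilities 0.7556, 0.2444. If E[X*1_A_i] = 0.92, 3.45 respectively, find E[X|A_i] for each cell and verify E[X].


For each cell A_i: E[X|A_i] = E[X*1_A_i] / P(A_i)
Step 1: E[X|A_1] = 0.92 / 0.7556 = 1.217575
Step 2: E[X|A_2] = 3.45 / 0.2444 = 14.116203
Verification: E[X] = sum E[X*1_A_i] = 0.92 + 3.45 = 4.37


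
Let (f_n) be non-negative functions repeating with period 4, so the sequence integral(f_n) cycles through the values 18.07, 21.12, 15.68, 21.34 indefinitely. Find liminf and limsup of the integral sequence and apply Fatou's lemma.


The sequence (integral(f_n)) is periodic with period 4, repeating the values 18.07, 21.12, 15.68, 21.34 indefinitely.
Step 1: For a periodic sequence, every tail (a_m, a_(m+1), ...) contains all 4 period values infinitely often.
Step 2: Hence inf of every tail = min of the period values = min(18.07, 21.12, 15.68, 21.34) = 15.68.
        liminf_n integral(f_n) = sup over m of (inf of tail from m) = 15.68.
Step 3: Similarly sup of every tail = max of the period values = 21.34.
        limsup_n integral(f_n) = 21.34.
Step 4: Fatou's lemma: integral(liminf_n f_n) <= liminf_n integral(f_n) = 15.68.
        So the integral of the pointwise liminf is at most 15.68.


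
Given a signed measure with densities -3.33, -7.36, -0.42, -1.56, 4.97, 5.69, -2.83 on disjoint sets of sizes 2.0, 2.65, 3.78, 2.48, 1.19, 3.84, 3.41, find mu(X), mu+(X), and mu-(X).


Step 1: Compute signed measure on each set:
  Set 1: -3.33 * 2.0 = -6.66
  Set 2: -7.36 * 2.65 = -19.504
  Set 3: -0.42 * 3.78 = -1.5876
  Set 4: -1.56 * 2.48 = -3.8688
  Set 5: 4.97 * 1.19 = 5.9143
  Set 6: 5.69 * 3.84 = 21.8496
  Set 7: -2.83 * 3.41 = -9.6503
Step 2: Total signed measure = (-6.66) + (-19.504) + (-1.5876) + (-3.8688) + (5.9143) + (21.8496) + (-9.6503)
     = -13.5068
Step 3: Positive part mu+(X) = sum of positive contributions = 27.7639
Step 4: Negative part mu-(X) = |sum of negative contributions| = 41.2707


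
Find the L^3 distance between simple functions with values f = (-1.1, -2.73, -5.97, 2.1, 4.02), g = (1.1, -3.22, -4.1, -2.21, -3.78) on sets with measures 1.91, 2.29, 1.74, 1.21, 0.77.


Step 1: Compute differences f_i - g_i:
  -1.1 - 1.1 = -2.2
  -2.73 - -3.22 = 0.49
  -5.97 - -4.1 = -1.87
  2.1 - -2.21 = 4.31
  4.02 - -3.78 = 7.8
Step 2: Compute |diff|^3 * measure for each set:
  |-2.2|^3 * 1.91 = 10.648 * 1.91 = 20.33768
  |0.49|^3 * 2.29 = 0.117649 * 2.29 = 0.269416
  |-1.87|^3 * 1.74 = 6.539203 * 1.74 = 11.378213
  |4.31|^3 * 1.21 = 80.062991 * 1.21 = 96.876219
  |7.8|^3 * 0.77 = 474.552 * 0.77 = 365.40504
Step 3: Sum = 494.266569
Step 4: ||f-g||_3 = (494.266569)^(1/3) = 7.906551


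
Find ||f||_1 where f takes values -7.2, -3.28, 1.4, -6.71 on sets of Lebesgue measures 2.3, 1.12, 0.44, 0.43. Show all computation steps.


Step 1: Compute |f_i|^1 for each value:
  |-7.2|^1 = 7.2
  |-3.28|^1 = 3.28
  |1.4|^1 = 1.4
  |-6.71|^1 = 6.71
Step 2: Multiply by measures and sum:
  7.2 * 2.3 = 16.56
  3.28 * 1.12 = 3.6736
  1.4 * 0.44 = 0.616
  6.71 * 0.43 = 2.8853
Sum = 16.56 + 3.6736 + 0.616 + 2.8853 = 23.7349
Step 3: Take the p-th root:
||f||_1 = (23.7349)^(1/1) = 23.7349


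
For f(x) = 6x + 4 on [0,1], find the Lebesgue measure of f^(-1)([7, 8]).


f^(-1)([7, 8]) = {x : 7 <= 6x + 4 <= 8}
Solving: (7 - 4)/6 <= x <= (8 - 4)/6
= [0.5, 0.666667]
Intersecting with [0,1]: [0.5, 0.666667]
Measure = 0.666667 - 0.5 = 0.166667


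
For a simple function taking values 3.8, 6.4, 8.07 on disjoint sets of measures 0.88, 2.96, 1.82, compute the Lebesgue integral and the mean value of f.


Step 1: Integral = sum(value_i * measure_i)
= 3.8*0.88 + 6.4*2.96 + 8.07*1.82
= 3.344 + 18.944 + 14.6874
= 36.9754
Step 2: Total measure of domain = 0.88 + 2.96 + 1.82 = 5.66
Step 3: Average value = 36.9754 / 5.66 = 6.532756


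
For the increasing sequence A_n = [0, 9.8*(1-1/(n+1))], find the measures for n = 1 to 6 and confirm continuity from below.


By continuity of measure from below: if A_n increases to A, then m(A_n) -> m(A).
Here A = [0, 9.8], so m(A) = 9.8
Step 1: a_1 = 9.8*(1 - 1/2) = 4.9, m(A_1) = 4.9
Step 2: a_2 = 9.8*(1 - 1/3) = 6.5333, m(A_2) = 6.5333
Step 3: a_3 = 9.8*(1 - 1/4) = 7.35, m(A_3) = 7.35
Step 4: a_4 = 9.8*(1 - 1/5) = 7.84, m(A_4) = 7.84
Step 5: a_5 = 9.8*(1 - 1/6) = 8.1667, m(A_5) = 8.1667
Step 6: a_6 = 9.8*(1 - 1/7) = 8.4, m(A_6) = 8.4
Limit: m(A_n) -> m([0,9.8]) = 9.8


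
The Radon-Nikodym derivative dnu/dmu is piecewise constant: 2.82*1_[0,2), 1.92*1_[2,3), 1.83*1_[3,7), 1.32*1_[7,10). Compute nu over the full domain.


Integrate each piece of the Radon-Nikodym derivative:
Step 1: integral_0^2 2.82 dx = 2.82*(2-0) = 2.82*2 = 5.64
Step 2: integral_2^3 1.92 dx = 1.92*(3-2) = 1.92*1 = 1.92
Step 3: integral_3^7 1.83 dx = 1.83*(7-3) = 1.83*4 = 7.32
Step 4: integral_7^10 1.32 dx = 1.32*(10-7) = 1.32*3 = 3.96
Total: 5.64 + 1.92 + 7.32 + 3.96 = 18.84


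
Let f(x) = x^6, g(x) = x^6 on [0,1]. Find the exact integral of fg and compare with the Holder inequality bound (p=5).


Step 1: Exact integral of f*g = integral(x^12, 0, 1) = 1/13
     = 0.076923
Step 2: Holder bound with p=5, q=1.25:
  ||f||_p = (integral x^30 dx)^(1/5) = (1/31)^(1/5) = 0.503185
  ||g||_q = (integral x^7.5 dx)^(1/1.25) = (1/8.5)^(1/1.25) = 0.180495
Step 3: Holder bound = ||f||_p * ||g||_q = 0.503185 * 0.180495 = 0.090822
Verification: 0.076923 <= 0.090822 (Holder holds)


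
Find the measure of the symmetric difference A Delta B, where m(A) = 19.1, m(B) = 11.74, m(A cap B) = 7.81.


m(A Delta B) = m(A) + m(B) - 2*m(A n B)
= 19.1 + 11.74 - 2*7.81
= 19.1 + 11.74 - 15.62
= 15.22


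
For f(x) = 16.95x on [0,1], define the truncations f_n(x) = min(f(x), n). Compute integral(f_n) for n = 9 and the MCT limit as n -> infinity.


f(x) = 16.95x on [0,1]; f_n(x) = min(16.95x, n). At n = 9:
Step 1: f(x) reaches 9 at x = 9/16.95 = 0.530973
Step 2: integral(f_9) = integral(16.95x, 0, 0.530973) + integral(9, 0.530973, 1)
       = 16.95*0.530973^2/2 + 9*(1 - 0.530973)
       = 2.389381 + 4.221239
       = 6.610619
Step 3: As n -> infinity, f_n increases to f, so by MCT integral(f_n) -> integral(f) = 16.95/2 = 8.475.
Convergence: integral(f_9) = 6.610619 -> 8.475 as n -> infinity


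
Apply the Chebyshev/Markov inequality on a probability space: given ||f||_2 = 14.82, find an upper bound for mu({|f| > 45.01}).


Chebyshev/Markov inequality: mu(|f| > eps) <= (||f||_p / eps)^p
Step 1: ||f||_2 / eps = 14.82 / 45.01 = 0.32926
Step 2: Raise to power p = 2:
  (0.32926)^2 = 0.108412
Step 3: Therefore mu(|f| > 45.01) <= 0.108412


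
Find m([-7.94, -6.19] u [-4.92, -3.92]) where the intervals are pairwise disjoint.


For pairwise disjoint intervals, m(union) = sum of lengths.
= (-6.19 - -7.94) + (-3.92 - -4.92)
= 1.75 + 1
= 2.75


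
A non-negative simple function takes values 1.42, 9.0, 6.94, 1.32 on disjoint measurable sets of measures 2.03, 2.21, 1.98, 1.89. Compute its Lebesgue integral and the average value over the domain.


Step 1: Integral = sum(value_i * measure_i)
= 1.42*2.03 + 9.0*2.21 + 6.94*1.98 + 1.32*1.89
= 2.8826 + 19.89 + 13.7412 + 2.4948
= 39.0086
Step 2: Total measure of domain = 2.03 + 2.21 + 1.98 + 1.89 = 8.11
Step 3: Average value = 39.0086 / 8.11 = 4.809938


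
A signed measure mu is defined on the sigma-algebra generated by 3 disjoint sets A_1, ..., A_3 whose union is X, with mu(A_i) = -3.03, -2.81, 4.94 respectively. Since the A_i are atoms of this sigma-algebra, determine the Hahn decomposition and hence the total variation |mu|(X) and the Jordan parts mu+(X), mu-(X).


Step 1: Every measurable set is a union of atoms (the cells / points), so a Hahn decomposition is
  obtained by grouping atoms by sign: P = union of atoms with mu > 0, N = union of the remaining atoms.
  Atoms in P (indices): 3;  atoms in N (indices): 1, 2
  Positive values: 4.94
  Negative values: -3.03, -2.81
Step 2: mu+(X) = mu(P) = sum of positive atom values = 4.94
Step 3: mu-(X) = -mu(N) = sum of |negative atom values| = 5.84
Step 4: |mu|(X) = mu+(X) + mu-(X) = 4.94 + 5.84 = 10.78


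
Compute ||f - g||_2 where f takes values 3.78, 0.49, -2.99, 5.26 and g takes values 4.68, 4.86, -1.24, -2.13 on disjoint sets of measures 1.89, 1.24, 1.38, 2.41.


Step 1: Compute differences f_i - g_i:
  3.78 - 4.68 = -0.9
  0.49 - 4.86 = -4.37
  -2.99 - -1.24 = -1.75
  5.26 - -2.13 = 7.39
Step 2: Compute |diff|^2 * measure for each set:
  |-0.9|^2 * 1.89 = 0.81 * 1.89 = 1.5309
  |-4.37|^2 * 1.24 = 19.0969 * 1.24 = 23.680156
  |-1.75|^2 * 1.38 = 3.0625 * 1.38 = 4.22625
  |7.39|^2 * 2.41 = 54.6121 * 2.41 = 131.615161
Step 3: Sum = 161.052467
Step 4: ||f-g||_2 = (161.052467)^(1/2) = 12.690645


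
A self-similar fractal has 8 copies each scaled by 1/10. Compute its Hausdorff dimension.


For a self-similar set with N copies scaled by 1/r:
dim_H = log(N)/log(r) = log(8)/log(10)
= 2.079442/2.302585
= 0.90309


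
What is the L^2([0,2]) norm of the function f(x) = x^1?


Step 1: ||f||_2 = (integral_0^2 |x^1|^2 dx)^(1/2)
     = (integral_0^2 x^2 dx)^(1/2)
Step 2: integral_0^2 x^2 dx = [x^3/(3)] from 0 to 2 = 2^3/3
     = 8/3 = 2.666667
Step 3: ||f||_2 = (2.666667)^(1/2) = 1.632993


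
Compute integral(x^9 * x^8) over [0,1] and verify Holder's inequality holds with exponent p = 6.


Step 1: Exact integral of f*g = integral(x^17, 0, 1) = 1/18
     = 0.055556
Step 2: Holder bound with p=6, q=1.2:
  ||f||_p = (integral x^54 dx)^(1/6) = (1/55)^(1/6) = 0.51279
  ||g||_q = (integral x^9.6 dx)^(1/1.2) = (1/10.6)^(1/1.2) = 0.139823
Step 3: Holder bound = ||f||_p * ||g||_q = 0.51279 * 0.139823 = 0.0717
Verification: 0.055556 <= 0.0717 (Holder holds)


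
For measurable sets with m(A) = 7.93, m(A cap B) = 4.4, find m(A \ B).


m(A \ B) = m(A) - m(A n B)
= 7.93 - 4.4
= 3.53


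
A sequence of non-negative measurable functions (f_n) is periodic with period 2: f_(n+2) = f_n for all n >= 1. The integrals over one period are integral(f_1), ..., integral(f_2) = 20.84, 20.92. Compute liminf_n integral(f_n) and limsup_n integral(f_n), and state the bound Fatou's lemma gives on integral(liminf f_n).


The sequence (integral(f_n)) is periodic with period 2, repeating the values 20.84, 20.92 indefinitely.
Step 1: For a periodic sequence, every tail (a_m, a_(m+1), ...) contains all 2 period values infinitely often.
Step 2: Hence inf of every tail = min of the period values = min(20.84, 20.92) = 20.84.
        liminf_n integral(f_n) = sup over m of (inf of tail from m) = 20.84.
Step 3: Similarly sup of every tail = max of the period values = 20.92.
        limsup_n integral(f_n) = 20.92.
Step 4: Fatou's lemma: integral(liminf_n f_n) <= liminf_n integral(f_n) = 20.84.
        So the integral of the pointwise liminf is at most 20.84.


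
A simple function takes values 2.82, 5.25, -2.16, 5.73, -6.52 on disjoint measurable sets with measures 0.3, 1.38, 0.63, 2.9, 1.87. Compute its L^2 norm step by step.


Step 1: Compute |f_i|^2 for each value:
  |2.82|^2 = 7.9524
  |5.25|^2 = 27.5625
  |-2.16|^2 = 4.6656
  |5.73|^2 = 32.8329
  |-6.52|^2 = 42.5104
Step 2: Multiply by measures and sum:
  7.9524 * 0.3 = 2.38572
  27.5625 * 1.38 = 38.03625
  4.6656 * 0.63 = 2.939328
  32.8329 * 2.9 = 95.21541
  42.5104 * 1.87 = 79.494448
Sum = 2.38572 + 38.03625 + 2.939328 + 95.21541 + 79.494448 = 218.071156
Step 3: Take the p-th root:
||f||_2 = (218.071156)^(1/2) = 14.767233


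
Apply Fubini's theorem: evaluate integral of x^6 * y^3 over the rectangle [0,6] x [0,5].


By Fubini's theorem, the double integral factors as a product of single integrals:
Step 1: integral_0^6 x^6 dx = [x^7/7] from 0 to 6
     = 6^7/7 = 39990.857143
Step 2: integral_0^5 y^3 dy = [y^4/4] from 0 to 5
     = 5^4/4 = 156.25
Step 3: Double integral = 39990.857143 * 156.25 = 6.248571e+06


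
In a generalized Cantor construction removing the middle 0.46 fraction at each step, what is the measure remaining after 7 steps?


Step 1: At each step, fraction remaining = 1 - 0.46 = 0.54
Step 2: After 7 steps, measure = (0.54)^7
Result = 0.013389


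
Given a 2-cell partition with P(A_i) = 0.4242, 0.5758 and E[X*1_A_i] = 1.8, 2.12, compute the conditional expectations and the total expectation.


For each cell A_i: E[X|A_i] = E[X*1_A_i] / P(A_i)
Step 1: E[X|A_1] = 1.8 / 0.4242 = 4.243281
Step 2: E[X|A_2] = 2.12 / 0.5758 = 3.681834
Verification: E[X] = sum E[X*1_A_i] = 1.8 + 2.12 = 3.92


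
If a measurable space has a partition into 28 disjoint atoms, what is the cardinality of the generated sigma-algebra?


Each element of the sigma-algebra is a union of some subset of the 28 atoms.
The number of such subsets is 2^28 = 268435456.


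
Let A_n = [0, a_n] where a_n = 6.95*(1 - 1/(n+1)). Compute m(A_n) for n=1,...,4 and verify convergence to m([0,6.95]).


By continuity of measure from below: if A_n increases to A, then m(A_n) -> m(A).
Here A = [0, 6.95], so m(A) = 6.95
Step 1: a_1 = 6.95*(1 - 1/2) = 3.475, m(A_1) = 3.475
Step 2: a_2 = 6.95*(1 - 1/3) = 4.6333, m(A_2) = 4.6333
Step 3: a_3 = 6.95*(1 - 1/4) = 5.2125, m(A_3) = 5.2125
Step 4: a_4 = 6.95*(1 - 1/5) = 5.56, m(A_4) = 5.56
Limit: m(A_n) -> m([0,6.95]) = 6.95


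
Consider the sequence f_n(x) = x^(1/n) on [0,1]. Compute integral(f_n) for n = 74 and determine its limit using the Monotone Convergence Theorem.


At n = 74: f_74(x) = x^(1/74).
Step 1: integral(x^(1/74), 0, 1) = [x^(1/74+1) / (1/74+1)] from 0 to 1
     = 1 / (1/74 + 1) = 1 / ((74+1)/74) = 74/(74+1)
     = 74/75 = 0.986667
Step 2: As n -> infinity, f_n(x) = x^(1/n) -> 1 for x in (0,1], and f_n is increasing in n.
By MCT, lim_n integral(f_n) = integral(lim_n f_n) = integral(1, 0, 1) = 1.
Step 3: Verify convergence: 74/75 = 0.986667 -> 1


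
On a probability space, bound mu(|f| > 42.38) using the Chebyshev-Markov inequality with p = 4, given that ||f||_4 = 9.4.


Chebyshev/Markov inequality: mu(|f| > eps) <= (||f||_p / eps)^p
Step 1: ||f||_4 / eps = 9.4 / 42.38 = 0.221803
Step 2: Raise to power p = 4:
  (0.221803)^4 = 0.00242
Step 3: Therefore mu(|f| > 42.38) <= 0.00242


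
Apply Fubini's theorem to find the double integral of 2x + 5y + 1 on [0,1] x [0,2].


By Fubini, integrate in x first, then y.
Step 1: Fix y, integrate over x in [0,1]:
  integral(2x + 5y + 1, x=0..1)
  = 2*(1^2 - 0^2)/2 + (5y + 1)*(1 - 0)
  = 1 + (5y + 1)*1
  = 1 + 5y + 1
  = 2 + 5y
Step 2: Integrate over y in [0,2]:
  integral(2 + 5y, y=0..2)
  = 2*2 + 5*(2^2 - 0^2)/2
  = 4 + 10
  = 14


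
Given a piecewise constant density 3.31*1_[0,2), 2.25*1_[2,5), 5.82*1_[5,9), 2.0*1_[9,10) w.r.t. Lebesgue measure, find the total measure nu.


Integrate each piece of the Radon-Nikodym derivative:
Step 1: integral_0^2 3.31 dx = 3.31*(2-0) = 3.31*2 = 6.62
Step 2: integral_2^5 2.25 dx = 2.25*(5-2) = 2.25*3 = 6.75
Step 3: integral_5^9 5.82 dx = 5.82*(9-5) = 5.82*4 = 23.28
Step 4: integral_9^10 2.0 dx = 2.0*(10-9) = 2.0*1 = 2
Total: 6.62 + 6.75 + 23.28 + 2 = 38.65


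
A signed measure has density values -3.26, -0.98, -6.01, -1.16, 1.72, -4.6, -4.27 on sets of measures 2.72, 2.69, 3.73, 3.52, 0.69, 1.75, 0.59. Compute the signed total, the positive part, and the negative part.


Step 1: Compute signed measure on each set:
  Set 1: -3.26 * 2.72 = -8.8672
  Set 2: -0.98 * 2.69 = -2.6362
  Set 3: -6.01 * 3.73 = -22.4173
  Set 4: -1.16 * 3.52 = -4.0832
  Set 5: 1.72 * 0.69 = 1.1868
  Set 6: -4.6 * 1.75 = -8.05
  Set 7: -4.27 * 0.59 = -2.5193
Step 2: Total signed measure = (-8.8672) + (-2.6362) + (-22.4173) + (-4.0832) + (1.1868) + (-8.05) + (-2.5193)
     = -47.3864
Step 3: Positive part mu+(X) = sum of positive contributions = 1.1868
Step 4: Negative part mu-(X) = |sum of negative contributions| = 48.5732


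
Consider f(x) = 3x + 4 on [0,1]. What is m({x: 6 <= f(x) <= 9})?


f^(-1)([6, 9]) = {x : 6 <= 3x + 4 <= 9}
Solving: (6 - 4)/3 <= x <= (9 - 4)/3
= [0.666667, 1.666667]
Intersecting with [0,1]: [0.666667, 1]
Measure = 1 - 0.666667 = 0.333333


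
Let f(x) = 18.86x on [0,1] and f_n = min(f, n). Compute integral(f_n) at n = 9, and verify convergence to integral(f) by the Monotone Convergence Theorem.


f(x) = 18.86x on [0,1]; f_n(x) = min(18.86x, n). At n = 9:
Step 1: f(x) reaches 9 at x = 9/18.86 = 0.4772
Step 2: integral(f_9) = integral(18.86x, 0, 0.4772) + integral(9, 0.4772, 1)
       = 18.86*0.4772^2/2 + 9*(1 - 0.4772)
       = 2.147402 + 4.705196
       = 6.852598
Step 3: As n -> infinity, f_n increases to f, so by MCT integral(f_n) -> integral(f) = 18.86/2 = 9.43.
Convergence: integral(f_9) = 6.852598 -> 9.43 as n -> infinity


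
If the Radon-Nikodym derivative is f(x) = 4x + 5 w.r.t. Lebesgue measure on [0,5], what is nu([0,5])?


nu(A) = integral_A (dnu/dmu) dmu = integral_0^5 (4x + 5) dx
Step 1: Antiderivative F(x) = (4/2)x^2 + 5x
Step 2: F(5) = (4/2)*5^2 + 5*5 = 50 + 25 = 75
Step 3: F(0) = (4/2)*0^2 + 5*0 = 0.0 + 0 = 0.0
Step 4: nu([0,5]) = F(5) - F(0) = 75 - 0.0 = 75


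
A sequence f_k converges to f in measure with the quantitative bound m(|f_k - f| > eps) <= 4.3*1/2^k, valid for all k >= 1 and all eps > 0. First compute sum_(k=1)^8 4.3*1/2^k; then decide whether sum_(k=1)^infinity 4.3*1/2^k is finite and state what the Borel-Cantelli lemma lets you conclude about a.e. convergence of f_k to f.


Step 1: List the terms 4.3*1/2^k for k = 1 to 8:
  k=1: 2.15
  k=2: 1.075
  k=3: 0.5375
  k=4: 0.26875
  k=5: 0.134375
  k=6: 0.067187
  k=7: 0.033594
  k=8: 0.016797
Step 2: Partial sum = 2.15 + 1.075 + 0.5375 + 0.26875 + 0.134375 + 0.067187 + 0.033594 + 0.016797
     = 4.283203
Step 3: The full series sum_(k>=1) 4.3*1/2^k converges (geometric series with ratio 1/2 < 1; a constant multiple of a convergent series converges).
Step 4: Fix eps > 0. Since sum_k m(|f_k - f| > eps) < infinity, the Borel-Cantelli lemma gives
        m(limsup_k {|f_k - f| > eps}) = 0, i.e. for a.e. x, |f_k(x) - f(x)| <= eps for all large k.
        Applying this with eps = 1/j for j = 1, 2, ... and intersecting the countably many full-measure sets,
        for a.e. x we get limsup_k |f_k(x) - f(x)| <= 1/j for every j, hence f_k -> f almost everywhere.
Conclusion: series converges; Borel-Cantelli yields f_k -> f a.e.
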